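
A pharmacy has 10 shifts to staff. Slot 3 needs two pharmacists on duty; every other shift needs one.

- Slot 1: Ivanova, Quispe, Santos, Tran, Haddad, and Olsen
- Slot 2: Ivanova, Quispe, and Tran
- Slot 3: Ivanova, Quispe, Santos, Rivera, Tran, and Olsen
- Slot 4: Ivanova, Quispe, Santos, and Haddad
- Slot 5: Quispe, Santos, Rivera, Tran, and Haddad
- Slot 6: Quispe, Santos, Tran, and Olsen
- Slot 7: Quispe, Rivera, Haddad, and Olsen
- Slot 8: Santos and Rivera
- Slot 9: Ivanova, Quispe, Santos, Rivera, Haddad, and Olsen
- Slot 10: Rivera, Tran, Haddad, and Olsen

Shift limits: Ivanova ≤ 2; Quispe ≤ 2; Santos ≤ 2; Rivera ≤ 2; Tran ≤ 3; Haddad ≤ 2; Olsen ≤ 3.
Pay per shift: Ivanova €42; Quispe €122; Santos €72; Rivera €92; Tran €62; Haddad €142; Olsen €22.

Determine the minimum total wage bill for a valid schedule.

Picking the cheapest available pharmacist for each shift independently would cost €392, but that ignores the shift limits.
An optimal schedule: Slot 1→Tran, Slot 2→Ivanova, Slot 3→Tran+Rivera, Slot 4→Ivanova, Slot 5→Tran, Slot 6→Olsen, Slot 7→Olsen, Slot 8→Santos, Slot 9→Santos, Slot 10→Olsen.
Total: 62 + 42 + 62 + 92 + 42 + 62 + 22 + 22 + 72 + 72 + 22 = €572.

€572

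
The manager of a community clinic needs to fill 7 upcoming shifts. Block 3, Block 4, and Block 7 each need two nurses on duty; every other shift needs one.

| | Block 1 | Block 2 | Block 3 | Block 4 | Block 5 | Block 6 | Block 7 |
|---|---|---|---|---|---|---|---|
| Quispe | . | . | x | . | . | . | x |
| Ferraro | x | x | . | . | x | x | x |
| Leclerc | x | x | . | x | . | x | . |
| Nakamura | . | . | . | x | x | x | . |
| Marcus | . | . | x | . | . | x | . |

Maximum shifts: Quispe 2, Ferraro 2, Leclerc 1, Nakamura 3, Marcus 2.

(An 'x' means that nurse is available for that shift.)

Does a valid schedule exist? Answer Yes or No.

Total capacity is 10 and 10 slots are needed, so capacity alone doesn't rule it out.
Shifts {Block 1, Block 2, Block 4, Block 7} need 6 worker-slots in total, but the nurses available for any of those shifts (Quispe, Ferraro, Leclerc, and Nakamura) can supply at most 5 among them. So no valid schedule exists.

No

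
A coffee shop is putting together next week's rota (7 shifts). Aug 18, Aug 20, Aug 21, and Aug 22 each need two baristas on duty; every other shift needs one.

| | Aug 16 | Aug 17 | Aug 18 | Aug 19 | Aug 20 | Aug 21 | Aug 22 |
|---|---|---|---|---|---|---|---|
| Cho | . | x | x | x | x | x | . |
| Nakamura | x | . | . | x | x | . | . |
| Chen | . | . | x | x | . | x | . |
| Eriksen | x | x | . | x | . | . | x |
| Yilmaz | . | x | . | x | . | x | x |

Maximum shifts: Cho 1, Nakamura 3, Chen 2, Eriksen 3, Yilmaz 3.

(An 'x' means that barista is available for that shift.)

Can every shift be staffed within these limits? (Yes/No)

Total capacity is 12 and 11 slots are needed, so capacity alone doesn't rule it out.
Shifts {Aug 18, Aug 20} need 4 worker-slots in total, but the baristas available for any of those shifts (Cho, Nakamura, and Chen) can supply at most 3 among them. So no valid schedule exists.

No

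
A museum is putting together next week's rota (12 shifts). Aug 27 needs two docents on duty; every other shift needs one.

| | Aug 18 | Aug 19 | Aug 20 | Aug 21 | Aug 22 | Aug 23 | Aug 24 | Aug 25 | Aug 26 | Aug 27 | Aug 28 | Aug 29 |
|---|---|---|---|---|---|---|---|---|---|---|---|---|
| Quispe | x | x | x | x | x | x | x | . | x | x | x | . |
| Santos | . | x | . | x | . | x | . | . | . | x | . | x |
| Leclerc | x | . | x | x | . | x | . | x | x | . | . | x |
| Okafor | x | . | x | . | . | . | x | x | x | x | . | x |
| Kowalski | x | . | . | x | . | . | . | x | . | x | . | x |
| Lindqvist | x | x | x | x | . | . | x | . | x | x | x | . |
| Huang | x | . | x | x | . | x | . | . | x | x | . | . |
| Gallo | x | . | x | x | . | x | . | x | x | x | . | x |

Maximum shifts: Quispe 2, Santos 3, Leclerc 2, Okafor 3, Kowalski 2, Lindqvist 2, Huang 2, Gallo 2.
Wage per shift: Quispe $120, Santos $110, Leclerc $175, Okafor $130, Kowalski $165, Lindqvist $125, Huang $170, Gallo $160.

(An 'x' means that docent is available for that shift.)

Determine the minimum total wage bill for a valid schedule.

Aug 22 can only be covered by Quispe, so that assignment is forced.
Picking the cheapest available docent for each shift independently would cost $1520, but that ignores the shift limits.
An optimal schedule: Aug 18→Okafor, Aug 19→Santos, Aug 20→Lindqvist, Aug 21→Gallo, Aug 22→Quispe, Aug 23→Santos, Aug 24→Lindqvist, Aug 25→Okafor, Aug 26→Okafor, Aug 27→Gallo+Kowalski, Aug 28→Quispe, Aug 29→Santos.
Total: 130 + 110 + 125 + 160 + 120 + 110 + 125 + 130 + 130 + 160 + 165 + 120 + 110 = $1695.

$1695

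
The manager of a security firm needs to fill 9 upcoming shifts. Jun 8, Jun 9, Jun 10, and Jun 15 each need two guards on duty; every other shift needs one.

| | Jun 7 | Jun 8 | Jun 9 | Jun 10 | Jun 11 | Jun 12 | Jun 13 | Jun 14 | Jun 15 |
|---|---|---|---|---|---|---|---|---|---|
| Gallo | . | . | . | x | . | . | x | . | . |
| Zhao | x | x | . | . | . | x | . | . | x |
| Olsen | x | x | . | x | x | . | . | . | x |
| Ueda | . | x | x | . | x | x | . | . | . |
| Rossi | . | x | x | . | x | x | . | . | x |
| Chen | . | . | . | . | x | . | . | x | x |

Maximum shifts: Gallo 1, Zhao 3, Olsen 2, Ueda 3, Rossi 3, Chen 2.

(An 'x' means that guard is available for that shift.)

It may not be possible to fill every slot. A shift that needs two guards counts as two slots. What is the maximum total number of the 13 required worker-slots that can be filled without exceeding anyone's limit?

Total capacity across all guards is 1+3+2+3+3+2 = 14, and 13 slots are needed, so at most 13 can be filled.
Shifts {Jun 10, Jun 13} need 3 slots but only Gallo and Olsen are available for them, supplying at most 2 — so at least 1 slot must go unfilled.
An assignment achieving 12: Jun 7→Zhao, Jun 8→Zhao+Olsen, Jun 9→Ueda+Rossi, Jun 10→Olsen, Jun 11→Ueda, Jun 12→Zhao, Jun 13→Gallo, Jun 14→Chen, Jun 15→Rossi+Chen.
Loads: Gallo 1/1, Zhao 3/3, Olsen 2/2, Ueda 2/3, Rossi 2/3, Chen 2/2.

12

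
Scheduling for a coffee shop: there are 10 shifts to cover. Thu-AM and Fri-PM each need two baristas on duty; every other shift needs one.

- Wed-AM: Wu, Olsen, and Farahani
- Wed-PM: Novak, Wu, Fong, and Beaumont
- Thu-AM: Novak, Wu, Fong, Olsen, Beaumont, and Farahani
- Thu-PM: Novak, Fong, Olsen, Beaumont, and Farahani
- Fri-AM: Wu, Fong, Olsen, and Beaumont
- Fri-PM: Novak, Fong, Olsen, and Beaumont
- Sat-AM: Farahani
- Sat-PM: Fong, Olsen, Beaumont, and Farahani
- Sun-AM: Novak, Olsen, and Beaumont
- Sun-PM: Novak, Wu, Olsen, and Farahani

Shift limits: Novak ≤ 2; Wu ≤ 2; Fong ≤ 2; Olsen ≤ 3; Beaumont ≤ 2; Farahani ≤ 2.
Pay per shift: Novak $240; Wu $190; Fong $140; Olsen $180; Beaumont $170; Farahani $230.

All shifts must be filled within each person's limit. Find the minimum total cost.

Sat-AM can only be covered by Farahani, so that assignment is forced.
Picking the cheapest available barista for each shift independently would cost $1940, but that ignores the shift limits.
An optimal schedule: Wed-AM→Olsen, Wed-PM→Fong, Thu-AM→Wu+Farahani, Thu-PM→Olsen, Fri-AM→Fong, Fri-PM→Olsen+Novak, Sat-AM→Farahani, Sat-PM→Beaumont, Sun-AM→Beaumont, Sun-PM→Wu.
Total: 180 + 140 + 190 + 230 + 180 + 140 + 180 + 240 + 230 + 170 + 170 + 190 = $2240.

$2240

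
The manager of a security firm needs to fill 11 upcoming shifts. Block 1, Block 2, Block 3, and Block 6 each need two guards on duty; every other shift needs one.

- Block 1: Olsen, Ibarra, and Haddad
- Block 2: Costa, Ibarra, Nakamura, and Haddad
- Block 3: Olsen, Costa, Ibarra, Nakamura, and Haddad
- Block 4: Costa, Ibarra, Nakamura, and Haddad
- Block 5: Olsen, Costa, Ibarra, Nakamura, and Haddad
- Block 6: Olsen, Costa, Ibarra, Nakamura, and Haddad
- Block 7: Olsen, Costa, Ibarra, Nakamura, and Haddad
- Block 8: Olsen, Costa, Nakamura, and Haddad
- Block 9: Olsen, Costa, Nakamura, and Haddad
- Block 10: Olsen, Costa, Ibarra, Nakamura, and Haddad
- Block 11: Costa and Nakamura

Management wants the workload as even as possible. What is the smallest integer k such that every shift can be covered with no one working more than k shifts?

With 5 guards and 15 worker-slots to fill, someone must work at least ⌈15/5⌉ = 3 shifts, so k ≥ 3.
k = 3 works: Block 1→Olsen+Ibarra, Block 2→Nakamura+Haddad, Block 3→Nakamura+Haddad, Block 4→Costa, Block 5→Costa, Block 6→Nakamura+Haddad, Block 7→Ibarra, Block 8→Olsen, Block 9→Olsen, Block 10→Ibarra, Block 11→Costa.
Loads: Olsen 3, Costa 3, Ibarra 3, Nakamura 3, Haddad 3 — all ≤ 3.

3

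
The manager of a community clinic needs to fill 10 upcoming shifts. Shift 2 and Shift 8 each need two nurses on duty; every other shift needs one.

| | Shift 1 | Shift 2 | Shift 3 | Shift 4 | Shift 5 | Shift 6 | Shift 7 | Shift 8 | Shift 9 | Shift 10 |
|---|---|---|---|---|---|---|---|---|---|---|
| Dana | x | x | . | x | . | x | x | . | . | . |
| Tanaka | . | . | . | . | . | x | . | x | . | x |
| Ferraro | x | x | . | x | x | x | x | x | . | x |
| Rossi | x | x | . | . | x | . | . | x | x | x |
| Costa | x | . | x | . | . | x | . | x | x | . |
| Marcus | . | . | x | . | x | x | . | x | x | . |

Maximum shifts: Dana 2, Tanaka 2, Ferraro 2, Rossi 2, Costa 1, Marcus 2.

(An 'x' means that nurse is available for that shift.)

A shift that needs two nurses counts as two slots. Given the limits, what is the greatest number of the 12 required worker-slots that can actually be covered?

Total capacity across all nurses is 2+2+2+2+1+2 = 11, and 12 slots are needed, so at most 11 can be filled.
An assignment achieving 11: Shift 2→Ferraro+Rossi, Shift 3→Costa, Shift 4→Dana, Shift 5→Ferraro, Shift 6→Marcus, Shift 7→Dana, Shift 8→Tanaka+Marcus, Shift 9→Rossi, Shift 10→Tanaka.
Loads: Dana 2/2, Tanaka 2/2, Ferraro 2/2, Rossi 2/2, Costa 1/1, Marcus 2/2.

11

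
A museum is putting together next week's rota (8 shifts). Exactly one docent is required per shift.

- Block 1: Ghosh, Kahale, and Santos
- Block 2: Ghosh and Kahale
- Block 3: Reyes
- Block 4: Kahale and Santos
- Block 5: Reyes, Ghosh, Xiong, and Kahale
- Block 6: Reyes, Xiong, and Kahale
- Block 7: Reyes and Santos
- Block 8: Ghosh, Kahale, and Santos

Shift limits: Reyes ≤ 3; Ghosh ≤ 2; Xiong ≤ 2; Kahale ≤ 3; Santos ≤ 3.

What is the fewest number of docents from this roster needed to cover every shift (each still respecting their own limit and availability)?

8 slots to fill and no one can take more than 3, so at least ⌈8/3⌉ = 3 docents are needed.
Reyes, Ghosh, and Kahale alone can cover everything: Block 1→Ghosh, Block 2→Ghosh, Block 3→Reyes, Block 4→Kahale, Block 5→Kahale, Block 6→Reyes, Block 7→Reyes, Block 8→Kahale.

3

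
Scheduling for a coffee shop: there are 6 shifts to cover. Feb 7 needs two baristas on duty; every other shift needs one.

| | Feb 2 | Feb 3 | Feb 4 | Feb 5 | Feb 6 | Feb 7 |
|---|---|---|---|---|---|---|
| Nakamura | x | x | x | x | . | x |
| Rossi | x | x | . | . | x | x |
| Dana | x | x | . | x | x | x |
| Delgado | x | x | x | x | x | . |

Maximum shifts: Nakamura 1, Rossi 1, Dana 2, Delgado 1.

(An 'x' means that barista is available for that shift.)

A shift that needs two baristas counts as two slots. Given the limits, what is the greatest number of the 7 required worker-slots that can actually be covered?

5

Total capacity across all baristas is 1+1+2+1 = 5, and 7 slots are needed, so at most 5 can be filled.
An assignment achieving 5: Feb 2→Delgado, Feb 4→Nakamura, Feb 5→Dana, Feb 6→Rossi, Feb 7→Dana.
Loads: Nakamura 1/1, Rossi 1/1, Dana 2/2, Delgado 1/1.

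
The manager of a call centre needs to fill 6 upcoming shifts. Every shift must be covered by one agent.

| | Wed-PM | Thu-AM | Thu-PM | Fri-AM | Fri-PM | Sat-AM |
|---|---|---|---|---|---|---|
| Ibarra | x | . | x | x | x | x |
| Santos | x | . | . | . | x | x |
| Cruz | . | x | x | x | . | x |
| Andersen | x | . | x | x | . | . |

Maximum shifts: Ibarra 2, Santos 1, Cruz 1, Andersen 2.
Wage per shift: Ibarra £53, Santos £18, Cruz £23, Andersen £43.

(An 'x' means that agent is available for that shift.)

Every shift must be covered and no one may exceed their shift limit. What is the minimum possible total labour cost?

Thu-AM can only be covered by Cruz, so that assignment is forced.
Picking the cheapest available agent for each shift independently would cost £123, but that ignores the shift limits.
An optimal schedule: Wed-PM→Ibarra, Thu-AM→Cruz, Thu-PM→Andersen, Fri-AM→Andersen, Fri-PM→Ibarra, Sat-AM→Santos.
Total: 53 + 23 + 43 + 43 + 53 + 18 = £233.

£233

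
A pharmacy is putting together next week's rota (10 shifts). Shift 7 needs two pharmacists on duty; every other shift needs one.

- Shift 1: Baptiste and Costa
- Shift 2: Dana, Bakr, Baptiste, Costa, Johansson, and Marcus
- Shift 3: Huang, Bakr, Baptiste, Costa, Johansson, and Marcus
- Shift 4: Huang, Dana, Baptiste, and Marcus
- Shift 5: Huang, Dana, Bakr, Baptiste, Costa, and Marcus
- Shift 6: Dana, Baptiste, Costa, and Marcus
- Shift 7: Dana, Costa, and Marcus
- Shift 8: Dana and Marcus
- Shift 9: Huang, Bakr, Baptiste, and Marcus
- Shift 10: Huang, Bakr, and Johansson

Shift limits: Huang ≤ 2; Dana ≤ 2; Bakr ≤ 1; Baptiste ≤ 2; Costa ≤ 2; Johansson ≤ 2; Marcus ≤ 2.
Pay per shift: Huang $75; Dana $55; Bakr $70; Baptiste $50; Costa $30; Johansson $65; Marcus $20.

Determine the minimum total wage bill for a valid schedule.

Picking the cheapest available pharmacist for each shift independently would cost $285, but that ignores the shift limits.
An optimal schedule: Shift 1→Costa, Shift 2→Dana, Shift 3→Johansson, Shift 4→Baptiste, Shift 5→Dana, Shift 6→Baptiste, Shift 7→Marcus+Costa, Shift 8→Marcus, Shift 9→Bakr, Shift 10→Johansson.
Total: 30 + 55 + 65 + 50 + 55 + 50 + 20 + 30 + 20 + 70 + 65 = $510.

$510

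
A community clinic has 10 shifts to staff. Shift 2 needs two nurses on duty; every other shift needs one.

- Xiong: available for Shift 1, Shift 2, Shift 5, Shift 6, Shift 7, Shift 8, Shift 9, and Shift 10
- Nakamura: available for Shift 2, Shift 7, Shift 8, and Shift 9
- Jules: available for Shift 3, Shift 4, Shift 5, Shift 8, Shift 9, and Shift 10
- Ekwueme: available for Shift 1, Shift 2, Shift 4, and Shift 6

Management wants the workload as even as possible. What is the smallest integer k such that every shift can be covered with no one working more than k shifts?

3

With 4 nurses and 11 worker-slots to fill, someone must work at least ⌈11/4⌉ = 3 shifts, so k ≥ 3.
k = 3 works: Shift 1→Xiong, Shift 2→Nakamura+Ekwueme, Shift 3→Jules, Shift 4→Jules, Shift 5→Xiong, Shift 6→Ekwueme, Shift 7→Xiong, Shift 8→Nakamura, Shift 9→Nakamura, Shift 10→Jules.
Loads: Xiong 3, Nakamura 3, Jules 3, Ekwueme 2 — all ≤ 3.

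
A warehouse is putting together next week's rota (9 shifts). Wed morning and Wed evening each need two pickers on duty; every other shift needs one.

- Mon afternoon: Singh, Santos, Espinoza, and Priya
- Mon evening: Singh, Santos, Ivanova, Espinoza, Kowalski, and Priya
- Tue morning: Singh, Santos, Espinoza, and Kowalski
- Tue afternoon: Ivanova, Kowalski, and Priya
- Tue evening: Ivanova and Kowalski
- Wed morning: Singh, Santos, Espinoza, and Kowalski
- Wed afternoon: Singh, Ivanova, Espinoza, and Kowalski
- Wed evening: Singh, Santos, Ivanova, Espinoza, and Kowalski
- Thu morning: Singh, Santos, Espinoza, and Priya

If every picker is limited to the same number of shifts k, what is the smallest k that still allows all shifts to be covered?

With 6 pickers and 11 worker-slots to fill, someone must work at least ⌈11/6⌉ = 2 shifts, so k ≥ 2.
k = 2 works: Mon afternoon→Singh, Mon evening→Priya, Tue morning→Singh, Tue afternoon→Ivanova, Tue evening→Ivanova, Wed morning→Santos+Kowalski, Wed afternoon→Espinoza, Wed evening→Espinoza+Kowalski, Thu morning→Santos.
Loads: Singh 2, Santos 2, Ivanova 2, Espinoza 2, Kowalski 2, Priya 1 — all ≤ 2.

2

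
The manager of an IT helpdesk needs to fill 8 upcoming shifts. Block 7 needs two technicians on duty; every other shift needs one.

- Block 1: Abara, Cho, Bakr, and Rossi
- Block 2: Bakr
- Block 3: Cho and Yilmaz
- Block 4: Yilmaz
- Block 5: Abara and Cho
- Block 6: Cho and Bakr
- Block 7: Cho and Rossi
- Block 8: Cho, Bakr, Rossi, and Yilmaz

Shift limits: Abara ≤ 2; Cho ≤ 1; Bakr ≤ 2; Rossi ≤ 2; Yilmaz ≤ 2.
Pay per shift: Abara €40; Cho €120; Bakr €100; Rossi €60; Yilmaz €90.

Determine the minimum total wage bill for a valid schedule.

€700

Block 2 can only be covered by Bakr, so that assignment is forced.
Block 4 can only be covered by Yilmaz, so that assignment is forced.
Block 7 can only be covered by Cho and Rossi, so that assignment is forced.
Picking the cheapest available technician for each shift independently would cost €700, and that bound is achievable.
An optimal schedule: Block 1→Abara, Block 2→Bakr, Block 3→Yilmaz, Block 4→Yilmaz, Block 5→Abara, Block 6→Bakr, Block 7→Cho+Rossi, Block 8→Rossi.
Total: 40 + 100 + 90 + 90 + 40 + 100 + 120 + 60 + 60 = €700.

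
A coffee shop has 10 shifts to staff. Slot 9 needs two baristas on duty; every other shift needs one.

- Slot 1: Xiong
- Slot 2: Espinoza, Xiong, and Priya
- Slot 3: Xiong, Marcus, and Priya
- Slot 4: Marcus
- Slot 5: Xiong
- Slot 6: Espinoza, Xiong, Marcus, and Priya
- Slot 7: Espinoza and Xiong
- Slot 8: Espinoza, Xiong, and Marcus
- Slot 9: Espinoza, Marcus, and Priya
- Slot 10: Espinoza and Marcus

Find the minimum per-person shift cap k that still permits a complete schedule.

With 4 baristas and 11 worker-slots to fill, someone must work at least ⌈11/4⌉ = 3 shifts, so k ≥ 3.
k = 3 works: Slot 1→Xiong, Slot 2→Espinoza, Slot 3→Xiong, Slot 4→Marcus, Slot 5→Xiong, Slot 6→Priya, Slot 7→Espinoza, Slot 8→Marcus, Slot 9→Marcus+Priya, Slot 10→Espinoza.
Loads: Espinoza 3, Xiong 3, Marcus 3, Priya 2 — all ≤ 3.

3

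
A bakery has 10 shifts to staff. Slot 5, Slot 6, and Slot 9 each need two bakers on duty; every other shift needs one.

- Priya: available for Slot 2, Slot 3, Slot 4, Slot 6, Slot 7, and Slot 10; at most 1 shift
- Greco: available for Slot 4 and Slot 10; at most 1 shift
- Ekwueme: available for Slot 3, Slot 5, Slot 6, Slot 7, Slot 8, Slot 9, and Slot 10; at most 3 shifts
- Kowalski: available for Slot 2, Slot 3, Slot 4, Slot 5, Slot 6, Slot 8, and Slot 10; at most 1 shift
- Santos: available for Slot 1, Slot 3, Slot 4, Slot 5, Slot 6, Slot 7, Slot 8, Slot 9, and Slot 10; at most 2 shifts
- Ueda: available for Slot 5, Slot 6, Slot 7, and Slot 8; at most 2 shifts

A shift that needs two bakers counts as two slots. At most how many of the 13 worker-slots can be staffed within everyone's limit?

10

Total capacity across all bakers is 1+1+3+1+2+2 = 10, and 13 slots are needed, so at most 10 can be filled.
An assignment achieving 10: Slot 1→Santos, Slot 2→Priya, Slot 3→Ekwueme, Slot 4→Greco, Slot 5→Ekwueme+Kowalski, Slot 7→Ueda, Slot 8→Ueda, Slot 9→Ekwueme+Santos.
Loads: Priya 1/1, Greco 1/1, Ekwueme 3/3, Kowalski 1/1, Santos 2/2, Ueda 2/2.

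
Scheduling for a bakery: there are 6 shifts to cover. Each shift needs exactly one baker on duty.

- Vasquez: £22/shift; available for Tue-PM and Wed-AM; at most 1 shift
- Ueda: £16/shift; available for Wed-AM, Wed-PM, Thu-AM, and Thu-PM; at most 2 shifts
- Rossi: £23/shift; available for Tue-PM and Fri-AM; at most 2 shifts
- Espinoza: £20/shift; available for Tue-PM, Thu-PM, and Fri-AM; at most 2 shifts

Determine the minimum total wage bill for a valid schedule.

£117

Wed-PM can only be covered by Ueda, so that assignment is forced.
Thu-AM can only be covered by Ueda, so that assignment is forced.
Picking the cheapest available baker for each shift independently would cost £104, but that ignores the shift limits.
An optimal schedule: Tue-PM→Rossi, Wed-AM→Vasquez, Wed-PM→Ueda, Thu-AM→Ueda, Thu-PM→Espinoza, Fri-AM→Espinoza.
Total: 23 + 22 + 16 + 16 + 20 + 20 = £117.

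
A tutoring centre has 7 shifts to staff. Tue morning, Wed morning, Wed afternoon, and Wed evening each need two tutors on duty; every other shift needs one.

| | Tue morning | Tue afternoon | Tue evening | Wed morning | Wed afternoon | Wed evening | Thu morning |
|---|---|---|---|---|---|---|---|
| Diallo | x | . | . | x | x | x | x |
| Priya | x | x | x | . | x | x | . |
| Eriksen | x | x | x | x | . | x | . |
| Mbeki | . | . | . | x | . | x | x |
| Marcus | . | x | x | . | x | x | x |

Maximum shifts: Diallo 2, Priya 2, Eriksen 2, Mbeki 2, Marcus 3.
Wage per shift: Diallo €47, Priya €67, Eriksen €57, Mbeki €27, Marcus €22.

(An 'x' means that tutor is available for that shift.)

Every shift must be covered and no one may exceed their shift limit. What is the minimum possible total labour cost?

Picking the cheapest available tutor for each shift independently would cost €362, but that ignores the shift limits.
An optimal schedule: Tue morning→Diallo+Priya, Tue afternoon→Priya, Tue evening→Eriksen, Wed morning→Eriksen+Mbeki, Wed afternoon→Diallo+Marcus, Wed evening→Mbeki+Marcus, Thu morning→Marcus.
Total: 47 + 67 + 67 + 57 + 57 + 27 + 47 + 22 + 27 + 22 + 22 = €462.

€462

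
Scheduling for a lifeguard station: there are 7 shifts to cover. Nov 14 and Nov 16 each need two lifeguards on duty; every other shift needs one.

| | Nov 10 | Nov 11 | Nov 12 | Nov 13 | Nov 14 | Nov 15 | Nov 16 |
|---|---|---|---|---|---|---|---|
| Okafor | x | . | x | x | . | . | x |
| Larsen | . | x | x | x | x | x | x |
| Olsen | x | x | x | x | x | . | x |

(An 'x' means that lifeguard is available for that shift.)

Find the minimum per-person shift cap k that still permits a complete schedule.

3

With 3 lifeguards and 9 worker-slots to fill, someone must work at least ⌈9/3⌉ = 3 shifts, so k ≥ 3.
k = 3 works: Nov 10→Okafor, Nov 11→Larsen, Nov 12→Okafor, Nov 13→Olsen, Nov 14→Larsen+Olsen, Nov 15→Larsen, Nov 16→Okafor+Olsen.
Loads: Okafor 3, Larsen 3, Olsen 3 — all ≤ 3.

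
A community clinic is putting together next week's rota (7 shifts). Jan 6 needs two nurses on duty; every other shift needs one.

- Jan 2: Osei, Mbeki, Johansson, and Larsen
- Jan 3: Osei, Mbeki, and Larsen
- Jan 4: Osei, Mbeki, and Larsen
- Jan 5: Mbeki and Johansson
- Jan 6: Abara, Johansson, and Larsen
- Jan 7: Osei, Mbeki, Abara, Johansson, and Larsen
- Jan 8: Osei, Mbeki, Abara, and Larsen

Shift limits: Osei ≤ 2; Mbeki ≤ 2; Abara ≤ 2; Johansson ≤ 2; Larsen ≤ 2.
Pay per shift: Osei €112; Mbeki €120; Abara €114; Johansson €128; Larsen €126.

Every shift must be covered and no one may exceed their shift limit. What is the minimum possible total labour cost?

€944

Picking the cheapest available nurse for each shift independently would cost €920, but that ignores the shift limits.
An optimal schedule: Jan 2→Mbeki, Jan 3→Osei, Jan 4→Osei, Jan 5→Mbeki, Jan 6→Abara+Larsen, Jan 7→Larsen, Jan 8→Abara.
Total: 120 + 112 + 112 + 120 + 114 + 126 + 126 + 114 = €944.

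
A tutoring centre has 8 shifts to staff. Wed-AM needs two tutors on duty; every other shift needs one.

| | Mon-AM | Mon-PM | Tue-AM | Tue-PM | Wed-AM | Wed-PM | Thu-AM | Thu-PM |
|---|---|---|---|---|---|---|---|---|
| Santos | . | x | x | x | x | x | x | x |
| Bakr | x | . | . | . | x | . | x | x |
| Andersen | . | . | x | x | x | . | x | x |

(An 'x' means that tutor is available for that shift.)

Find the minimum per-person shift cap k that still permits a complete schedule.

3

With 3 tutors and 9 worker-slots to fill, someone must work at least ⌈9/3⌉ = 3 shifts, so k ≥ 3.
k = 3 works: Mon-AM→Bakr, Mon-PM→Santos, Tue-AM→Santos, Tue-PM→Andersen, Wed-AM→Bakr+Andersen, Wed-PM→Santos, Thu-AM→Bakr, Thu-PM→Andersen.
Loads: Santos 3, Bakr 3, Andersen 3 — all ≤ 3.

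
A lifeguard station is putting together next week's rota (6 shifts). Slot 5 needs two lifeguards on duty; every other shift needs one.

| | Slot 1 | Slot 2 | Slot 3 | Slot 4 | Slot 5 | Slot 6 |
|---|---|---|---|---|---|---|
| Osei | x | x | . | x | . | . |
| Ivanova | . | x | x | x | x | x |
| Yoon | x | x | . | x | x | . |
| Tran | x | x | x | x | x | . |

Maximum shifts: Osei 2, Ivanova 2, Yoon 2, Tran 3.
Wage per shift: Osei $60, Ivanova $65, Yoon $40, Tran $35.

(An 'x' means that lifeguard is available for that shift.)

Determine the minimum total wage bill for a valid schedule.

$310

Slot 6 can only be covered by Ivanova, so that assignment is forced.
Picking the cheapest available lifeguard for each shift independently would cost $280, but that ignores the shift limits.
An optimal schedule: Slot 1→Tran, Slot 2→Yoon, Slot 3→Tran, Slot 4→Osei, Slot 5→Tran+Yoon, Slot 6→Ivanova.
Total: 35 + 40 + 35 + 60 + 35 + 40 + 65 = $310.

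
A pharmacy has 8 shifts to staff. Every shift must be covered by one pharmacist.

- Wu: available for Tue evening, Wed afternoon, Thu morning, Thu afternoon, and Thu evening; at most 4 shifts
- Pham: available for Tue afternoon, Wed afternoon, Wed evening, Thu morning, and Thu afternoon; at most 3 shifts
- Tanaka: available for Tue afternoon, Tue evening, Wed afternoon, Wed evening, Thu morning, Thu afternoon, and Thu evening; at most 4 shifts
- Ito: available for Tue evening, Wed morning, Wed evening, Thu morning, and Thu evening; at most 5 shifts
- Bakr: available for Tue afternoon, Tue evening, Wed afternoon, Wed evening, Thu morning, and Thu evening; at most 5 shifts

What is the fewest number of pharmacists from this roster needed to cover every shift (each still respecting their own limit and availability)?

8 slots to fill and no one can take more than 5, so at least ⌈8/5⌉ = 2 pharmacists are needed.
Pham and Ito alone can cover everything: Tue afternoon→Pham, Tue evening→Ito, Wed morning→Ito, Wed afternoon→Pham, Wed evening→Ito, Thu morning→Ito, Thu afternoon→Pham, Thu evening→Ito.

2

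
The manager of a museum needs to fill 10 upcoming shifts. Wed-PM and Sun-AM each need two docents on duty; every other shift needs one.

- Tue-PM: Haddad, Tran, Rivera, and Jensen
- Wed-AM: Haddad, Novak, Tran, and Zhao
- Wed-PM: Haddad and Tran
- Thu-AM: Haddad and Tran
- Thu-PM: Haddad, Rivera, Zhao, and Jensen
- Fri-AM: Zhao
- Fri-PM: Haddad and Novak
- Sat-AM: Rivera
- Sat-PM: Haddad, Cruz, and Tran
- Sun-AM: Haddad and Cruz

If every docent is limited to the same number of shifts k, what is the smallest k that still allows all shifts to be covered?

With 7 docents and 12 worker-slots to fill, someone must work at least ⌈12/7⌉ = 2 shifts, so k ≥ 2.
k = 2 works: Tue-PM→Rivera, Wed-AM→Novak, Wed-PM→Haddad+Tran, Thu-AM→Tran, Thu-PM→Zhao, Fri-AM→Zhao, Fri-PM→Novak, Sat-AM→Rivera, Sat-PM→Cruz, Sun-AM→Haddad+Cruz.
Loads: Haddad 2, Novak 2, Cruz 2, Tran 2, Rivera 2, Zhao 2, Jensen 0 — all ≤ 2.

2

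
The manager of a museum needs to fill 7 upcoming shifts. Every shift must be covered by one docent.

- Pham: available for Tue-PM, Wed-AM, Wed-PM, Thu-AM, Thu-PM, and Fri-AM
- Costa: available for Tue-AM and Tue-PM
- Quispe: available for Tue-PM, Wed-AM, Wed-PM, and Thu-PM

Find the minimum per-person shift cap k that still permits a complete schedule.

With 3 docents and 7 worker-slots to fill, someone must work at least ⌈7/3⌉ = 3 shifts, so k ≥ 3.
k = 3 works: Tue-AM→Costa, Tue-PM→Costa, Wed-AM→Pham, Wed-PM→Quispe, Thu-AM→Pham, Thu-PM→Quispe, Fri-AM→Pham.
Loads: Pham 3, Costa 2, Quispe 2 — all ≤ 3.

3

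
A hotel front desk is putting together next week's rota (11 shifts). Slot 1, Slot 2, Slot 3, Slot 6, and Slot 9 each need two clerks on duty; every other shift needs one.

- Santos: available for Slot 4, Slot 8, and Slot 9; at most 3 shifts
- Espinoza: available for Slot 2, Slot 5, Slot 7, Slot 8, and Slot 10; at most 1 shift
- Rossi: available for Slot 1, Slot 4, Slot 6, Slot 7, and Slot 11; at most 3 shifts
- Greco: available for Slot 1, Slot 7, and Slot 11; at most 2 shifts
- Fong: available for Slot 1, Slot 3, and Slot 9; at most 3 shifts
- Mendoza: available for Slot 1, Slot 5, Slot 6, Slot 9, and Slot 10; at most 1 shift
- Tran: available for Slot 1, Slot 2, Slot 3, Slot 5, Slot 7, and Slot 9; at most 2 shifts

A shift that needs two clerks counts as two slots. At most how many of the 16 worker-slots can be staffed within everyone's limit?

Total capacity across all clerks is 3+1+3+2+3+1+2 = 15, and 16 slots are needed, so at most 15 can be filled.
Shifts {Slot 2, Slot 6, Slot 10} need 5 slots but only Espinoza, Rossi, Mendoza, and Tran are available for them, supplying at most 4 — so at least 1 slot must go unfilled.
An assignment achieving 14: Slot 1→Greco+Fong, Slot 2→Espinoza+Tran, Slot 3→Fong+Tran, Slot 4→Santos, Slot 6→Rossi+Mendoza, Slot 7→Rossi, Slot 8→Santos, Slot 9→Santos+Fong, Slot 11→Rossi.
Loads: Santos 3/3, Espinoza 1/1, Rossi 3/3, Greco 1/2, Fong 3/3, Mendoza 1/1, Tran 2/2.

14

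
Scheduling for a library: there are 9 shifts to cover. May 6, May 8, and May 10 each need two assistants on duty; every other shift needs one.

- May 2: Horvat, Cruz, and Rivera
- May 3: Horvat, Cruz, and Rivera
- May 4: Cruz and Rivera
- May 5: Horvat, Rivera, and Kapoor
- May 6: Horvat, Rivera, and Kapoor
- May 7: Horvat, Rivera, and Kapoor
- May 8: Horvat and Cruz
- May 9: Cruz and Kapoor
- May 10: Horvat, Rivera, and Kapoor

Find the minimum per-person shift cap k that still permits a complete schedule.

With 4 assistants and 12 worker-slots to fill, someone must work at least ⌈12/4⌉ = 3 shifts, so k ≥ 3.
k = 3 works: May 2→Horvat, May 3→Horvat, May 4→Cruz, May 5→Rivera, May 6→Rivera+Kapoor, May 7→Kapoor, May 8→Horvat+Cruz, May 9→Cruz, May 10→Rivera+Kapoor.
Loads: Horvat 3, Cruz 3, Rivera 3, Kapoor 3 — all ≤ 3.

3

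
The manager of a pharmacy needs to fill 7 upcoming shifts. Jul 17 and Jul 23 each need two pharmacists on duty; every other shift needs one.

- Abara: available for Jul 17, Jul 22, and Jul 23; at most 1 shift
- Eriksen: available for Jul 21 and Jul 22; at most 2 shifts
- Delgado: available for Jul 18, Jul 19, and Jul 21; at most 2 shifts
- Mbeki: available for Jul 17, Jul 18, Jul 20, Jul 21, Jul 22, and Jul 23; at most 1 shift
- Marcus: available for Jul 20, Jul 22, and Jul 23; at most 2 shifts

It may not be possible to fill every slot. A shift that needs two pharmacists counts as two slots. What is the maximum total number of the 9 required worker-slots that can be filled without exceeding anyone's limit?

8

Total capacity across all pharmacists is 1+2+2+1+2 = 8, and 9 slots are needed, so at most 8 can be filled.
An assignment achieving 8: Jul 17→Abara+Mbeki, Jul 18→Delgado, Jul 19→Delgado, Jul 20→Marcus, Jul 21→Eriksen, Jul 22→Eriksen, Jul 23→Marcus.
Loads: Abara 1/1, Eriksen 2/2, Delgado 2/2, Mbeki 1/1, Marcus 2/2.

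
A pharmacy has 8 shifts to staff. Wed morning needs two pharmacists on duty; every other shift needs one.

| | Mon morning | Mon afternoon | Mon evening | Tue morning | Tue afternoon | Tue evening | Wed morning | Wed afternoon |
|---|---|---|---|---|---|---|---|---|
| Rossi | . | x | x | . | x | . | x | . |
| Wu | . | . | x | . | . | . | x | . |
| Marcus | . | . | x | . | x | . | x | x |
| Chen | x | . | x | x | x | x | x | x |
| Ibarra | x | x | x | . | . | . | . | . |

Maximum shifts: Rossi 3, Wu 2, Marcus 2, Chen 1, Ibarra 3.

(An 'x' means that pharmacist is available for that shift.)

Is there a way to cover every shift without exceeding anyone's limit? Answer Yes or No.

Total capacity is 11 and 9 slots are needed, so capacity alone doesn't rule it out.
Shifts {Tue morning, Tue evening} need 2 worker-slots in total, but the pharmacists available for any of those shifts (Chen) can supply at most 1 among them. So no valid schedule exists.

No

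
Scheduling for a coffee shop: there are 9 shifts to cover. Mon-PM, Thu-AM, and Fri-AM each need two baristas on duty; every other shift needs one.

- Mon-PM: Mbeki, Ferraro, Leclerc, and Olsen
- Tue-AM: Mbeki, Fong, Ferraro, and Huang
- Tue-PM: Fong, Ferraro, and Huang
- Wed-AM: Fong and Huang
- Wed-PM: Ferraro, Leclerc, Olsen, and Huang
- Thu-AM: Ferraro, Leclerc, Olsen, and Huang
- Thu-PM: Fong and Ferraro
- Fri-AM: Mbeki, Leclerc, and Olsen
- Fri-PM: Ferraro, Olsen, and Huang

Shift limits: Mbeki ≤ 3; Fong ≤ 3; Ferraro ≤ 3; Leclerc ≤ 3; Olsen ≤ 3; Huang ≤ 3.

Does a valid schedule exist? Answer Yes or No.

One valid schedule: Mon-PM→Mbeki+Ferraro, Tue-AM→Mbeki, Tue-PM→Fong, Wed-AM→Fong, Wed-PM→Ferraro, Thu-AM→Leclerc+Olsen, Thu-PM→Fong, Fri-AM→Mbeki+Leclerc, Fri-PM→Ferraro.
Loads: Mbeki 3/3, Fong 3/3, Ferraro 3/3, Leclerc 2/3, Olsen 1/3, Huang 0/3 — all within limits.

Yes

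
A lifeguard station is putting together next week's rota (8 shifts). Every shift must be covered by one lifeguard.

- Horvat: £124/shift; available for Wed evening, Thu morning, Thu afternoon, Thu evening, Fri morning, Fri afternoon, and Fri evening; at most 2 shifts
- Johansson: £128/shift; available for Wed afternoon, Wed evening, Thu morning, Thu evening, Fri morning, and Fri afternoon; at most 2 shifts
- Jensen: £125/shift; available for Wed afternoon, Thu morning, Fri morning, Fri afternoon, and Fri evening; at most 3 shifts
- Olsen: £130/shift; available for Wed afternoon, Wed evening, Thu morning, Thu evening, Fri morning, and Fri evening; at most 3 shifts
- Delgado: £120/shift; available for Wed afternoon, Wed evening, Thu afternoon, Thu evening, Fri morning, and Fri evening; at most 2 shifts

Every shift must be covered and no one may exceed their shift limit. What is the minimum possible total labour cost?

£991

Picking the cheapest available lifeguard for each shift independently would cost £968, but that ignores the shift limits.
An optimal schedule: Wed afternoon→Delgado, Wed evening→Horvat, Thu morning→Jensen, Thu afternoon→Delgado, Thu evening→Johansson, Fri morning→Jensen, Fri afternoon→Horvat, Fri evening→Jensen.
Total: 120 + 124 + 125 + 120 + 128 + 125 + 124 + 125 = £991.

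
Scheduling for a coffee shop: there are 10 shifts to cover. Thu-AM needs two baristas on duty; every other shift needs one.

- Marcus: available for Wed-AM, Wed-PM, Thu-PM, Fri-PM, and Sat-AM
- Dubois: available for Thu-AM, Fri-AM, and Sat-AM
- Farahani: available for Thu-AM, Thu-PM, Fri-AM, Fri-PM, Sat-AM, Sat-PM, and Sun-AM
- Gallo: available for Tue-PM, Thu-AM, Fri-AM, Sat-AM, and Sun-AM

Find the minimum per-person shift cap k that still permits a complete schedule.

3

With 4 baristas and 11 worker-slots to fill, someone must work at least ⌈11/4⌉ = 3 shifts, so k ≥ 3.
k = 3 works: Tue-PM→Gallo, Wed-AM→Marcus, Wed-PM→Marcus, Thu-AM→Dubois+Gallo, Thu-PM→Marcus, Fri-AM→Dubois, Fri-PM→Farahani, Sat-AM→Dubois, Sat-PM→Farahani, Sun-AM→Farahani.
Loads: Marcus 3, Dubois 3, Farahani 3, Gallo 2 — all ≤ 3.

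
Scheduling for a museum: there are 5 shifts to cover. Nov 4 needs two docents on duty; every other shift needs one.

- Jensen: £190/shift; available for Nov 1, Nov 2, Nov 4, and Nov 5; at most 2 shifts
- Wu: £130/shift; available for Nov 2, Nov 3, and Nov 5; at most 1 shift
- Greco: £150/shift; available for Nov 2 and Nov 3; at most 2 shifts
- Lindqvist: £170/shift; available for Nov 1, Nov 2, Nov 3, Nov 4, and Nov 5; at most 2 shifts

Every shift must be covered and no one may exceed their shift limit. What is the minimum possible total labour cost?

£960

Nov 4 can only be covered by Jensen and Lindqvist, so that assignment is forced.
Picking the cheapest available docent for each shift independently would cost £920, but that ignores the shift limits.
An optimal schedule: Nov 1→Lindqvist, Nov 2→Greco, Nov 3→Greco, Nov 4→Lindqvist+Jensen, Nov 5→Wu.
Total: 170 + 150 + 150 + 170 + 190 + 130 = £960.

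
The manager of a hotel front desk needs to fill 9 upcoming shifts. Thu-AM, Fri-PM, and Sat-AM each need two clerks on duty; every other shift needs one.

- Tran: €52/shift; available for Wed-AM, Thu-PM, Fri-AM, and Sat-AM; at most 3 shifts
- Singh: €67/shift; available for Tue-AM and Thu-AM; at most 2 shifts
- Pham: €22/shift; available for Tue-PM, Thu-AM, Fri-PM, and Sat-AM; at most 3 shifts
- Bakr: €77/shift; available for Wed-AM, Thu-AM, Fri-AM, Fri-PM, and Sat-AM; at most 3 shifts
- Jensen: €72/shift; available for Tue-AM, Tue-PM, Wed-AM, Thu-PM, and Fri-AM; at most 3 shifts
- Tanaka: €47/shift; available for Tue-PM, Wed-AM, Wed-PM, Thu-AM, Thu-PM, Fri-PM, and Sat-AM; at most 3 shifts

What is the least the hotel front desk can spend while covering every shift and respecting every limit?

Wed-PM can only be covered by Tanaka, so that assignment is forced.
Picking the cheapest available clerk for each shift independently would cost €489, but that ignores the shift limits.
An optimal schedule: Tue-AM→Singh, Tue-PM→Pham, Wed-AM→Jensen, Wed-PM→Tanaka, Thu-AM→Pham+Singh, Thu-PM→Tran, Fri-AM→Tran, Fri-PM→Pham+Tanaka, Sat-AM→Tanaka+Tran.
Total: 67 + 22 + 72 + 47 + 22 + 67 + 52 + 52 + 22 + 47 + 47 + 52 = €569.

€569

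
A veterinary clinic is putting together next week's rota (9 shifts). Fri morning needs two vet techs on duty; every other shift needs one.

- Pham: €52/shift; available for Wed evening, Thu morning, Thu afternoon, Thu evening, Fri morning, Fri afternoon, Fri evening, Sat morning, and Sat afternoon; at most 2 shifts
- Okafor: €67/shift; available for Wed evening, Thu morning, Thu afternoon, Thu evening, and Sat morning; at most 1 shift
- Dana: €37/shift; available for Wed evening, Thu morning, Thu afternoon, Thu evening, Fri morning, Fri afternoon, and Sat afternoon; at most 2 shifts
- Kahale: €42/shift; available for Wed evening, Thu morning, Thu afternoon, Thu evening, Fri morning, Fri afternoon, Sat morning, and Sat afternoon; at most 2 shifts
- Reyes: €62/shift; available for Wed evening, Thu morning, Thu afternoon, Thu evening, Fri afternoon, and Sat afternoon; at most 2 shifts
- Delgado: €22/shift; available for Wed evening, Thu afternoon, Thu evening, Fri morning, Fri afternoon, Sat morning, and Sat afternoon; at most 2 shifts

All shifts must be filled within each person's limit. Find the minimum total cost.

€430

Fri evening can only be covered by Pham, so that assignment is forced.
Picking the cheapest available vet tech for each shift independently would cost €280, but that ignores the shift limits.
An optimal schedule: Wed evening→Kahale, Thu morning→Dana, Thu afternoon→Reyes, Thu evening→Reyes, Fri morning→Kahale+Pham, Fri afternoon→Delgado, Fri evening→Pham, Sat morning→Delgado, Sat afternoon→Dana.
Total: 42 + 37 + 62 + 62 + 42 + 52 + 22 + 52 + 22 + 37 = €430.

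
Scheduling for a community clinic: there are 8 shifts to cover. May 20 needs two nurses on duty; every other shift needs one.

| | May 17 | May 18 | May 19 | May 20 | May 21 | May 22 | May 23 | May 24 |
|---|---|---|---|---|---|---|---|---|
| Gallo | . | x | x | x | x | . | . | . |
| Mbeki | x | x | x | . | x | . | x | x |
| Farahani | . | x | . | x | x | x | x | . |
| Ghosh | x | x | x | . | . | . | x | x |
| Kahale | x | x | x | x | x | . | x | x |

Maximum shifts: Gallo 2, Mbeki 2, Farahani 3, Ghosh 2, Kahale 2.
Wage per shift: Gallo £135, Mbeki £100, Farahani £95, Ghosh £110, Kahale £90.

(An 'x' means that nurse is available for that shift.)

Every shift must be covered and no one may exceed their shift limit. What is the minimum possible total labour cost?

May 22 can only be covered by Farahani, so that assignment is forced.
Picking the cheapest available nurse for each shift independently would cost £820, but that ignores the shift limits.
An optimal schedule: May 17→Kahale, May 18→Ghosh, May 19→Mbeki, May 20→Kahale+Farahani, May 21→Farahani, May 22→Farahani, May 23→Ghosh, May 24→Mbeki.
Total: 90 + 110 + 100 + 90 + 95 + 95 + 95 + 110 + 100 = £885.

£885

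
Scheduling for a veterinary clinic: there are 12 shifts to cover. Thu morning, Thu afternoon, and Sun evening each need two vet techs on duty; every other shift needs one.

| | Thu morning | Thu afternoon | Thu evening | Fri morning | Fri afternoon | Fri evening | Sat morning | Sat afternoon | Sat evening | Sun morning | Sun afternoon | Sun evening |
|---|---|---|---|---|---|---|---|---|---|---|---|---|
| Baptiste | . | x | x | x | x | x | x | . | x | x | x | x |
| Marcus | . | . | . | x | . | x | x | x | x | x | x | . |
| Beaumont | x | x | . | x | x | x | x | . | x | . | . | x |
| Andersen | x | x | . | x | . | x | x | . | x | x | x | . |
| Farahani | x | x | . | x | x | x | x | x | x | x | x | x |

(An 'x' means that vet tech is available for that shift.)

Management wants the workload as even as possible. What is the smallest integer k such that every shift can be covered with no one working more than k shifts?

With 5 vet techs and 15 worker-slots to fill, someone must work at least ⌈15/5⌉ = 3 shifts, so k ≥ 3.
k = 3 works: Thu morning→Beaumont+Andersen, Thu afternoon→Andersen+Farahani, Thu evening→Baptiste, Fri morning→Beaumont, Fri afternoon→Baptiste, Fri evening→Andersen, Sat morning→Farahani, Sat afternoon→Marcus, Sat evening→Farahani, Sun morning→Marcus, Sun afternoon→Marcus, Sun evening→Baptiste+Beaumont.
Loads: Baptiste 3, Marcus 3, Beaumont 3, Andersen 3, Farahani 3 — all ≤ 3.

3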